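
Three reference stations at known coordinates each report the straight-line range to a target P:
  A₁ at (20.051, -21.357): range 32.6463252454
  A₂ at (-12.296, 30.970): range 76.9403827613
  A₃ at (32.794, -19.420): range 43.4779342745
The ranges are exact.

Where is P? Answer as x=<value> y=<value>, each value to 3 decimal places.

eq1: (x − 20.051)² + (y + 21.357)² = 32.6463252454²
eq2: (x + 12.296)² + (y − 30.970)² = 76.9403827613²
eq3: (x − 32.794)² + (y + 19.420)² = 43.4779342745²
eq1−eq2, eq1−eq3 (x²,y² cancel):
  -64.694·x + 104.654·y = -4601.871481
  25.486·x + 3.874·y = -230.129431
det = -64.694·3.874 − 104.654·25.486 = -2917.836400
x = (-4601.871481·3.874 − 104.654·-230.129431) / -2917.836400 = -2.144162
y = (-64.694·-230.129431 − -4601.871481·25.486) / -2917.836400 = -45.297704

x=-2.144 y=-45.298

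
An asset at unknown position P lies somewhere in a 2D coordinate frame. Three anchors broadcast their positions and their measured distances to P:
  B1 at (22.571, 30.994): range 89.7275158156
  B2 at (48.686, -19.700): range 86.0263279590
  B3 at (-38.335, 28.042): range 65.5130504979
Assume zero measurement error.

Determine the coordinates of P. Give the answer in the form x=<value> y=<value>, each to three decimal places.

eq1: (x − 22.571)² + (y − 30.994)² = 89.7275158156²
eq2: (x − 48.686)² + (y + 19.700)² = 86.0263279590²
eq3: (x + 38.335)² + (y − 28.042)² = 65.5130504979²
eq1−eq2, eq1−eq3 (x²,y² cancel):
  52.230·x − 101.388·y = 1938.836511
  -121.812·x − 5.904·y = 4544.915221
det = 52.230·-5.904 − -101.388·-121.812 = -12658.640976
x = (1938.836511·-5.904 − -101.388·4544.915221) / -12658.640976 = -35.497726
y = (52.230·4544.915221 − 1938.836511·-121.812) / -12658.640976 = -37.409583

x=-35.498 y=-37.410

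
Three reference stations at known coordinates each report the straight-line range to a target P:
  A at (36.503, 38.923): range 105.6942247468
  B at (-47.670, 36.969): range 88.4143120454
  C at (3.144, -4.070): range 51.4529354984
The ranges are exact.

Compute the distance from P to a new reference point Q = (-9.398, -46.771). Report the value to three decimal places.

14.173

eq1: (x − 36.503)² + (y − 38.923)² = 105.6942247468²
eq2: (x + 47.670)² + (y − 36.969)² = 88.4143120454²
eq3: (x − 3.144)² + (y + 4.070)² = 51.4529354984²
eq3−eq1, eq3−eq2 (x²,y² cancel):
  66.718·x + 85.986·y = -5702.845271
  -101.628·x + 82.078·y = -1556.999778
det = 66.718·82.078 − 85.986·-101.628 = 14214.665212
x = (-5702.845271·82.078 − 85.986·-1556.999778) / 14214.665212 = -23.510786
y = (66.718·-1556.999778 − -5702.845271·-101.628) / 14214.665212 = -48.080532
|P − Q| = √((-23.510786 − -9.398)² + (-48.080532 − -46.771)²) = 14.173412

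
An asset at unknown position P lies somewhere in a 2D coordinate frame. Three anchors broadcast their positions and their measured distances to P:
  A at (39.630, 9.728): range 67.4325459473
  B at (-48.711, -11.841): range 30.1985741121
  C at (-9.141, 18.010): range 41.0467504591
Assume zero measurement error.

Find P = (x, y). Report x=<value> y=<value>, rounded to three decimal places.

x=-20.113 y=-21.543

eq1: (x − 39.630)² + (y − 9.728)² = 67.4325459473²
eq2: (x + 48.711)² + (y + 11.841)² = 30.1985741121²
eq3: (x + 9.141)² + (y − 18.010)² = 41.0467504591²
eq3−eq1, eq3−eq2 (x²,y² cancel):
  97.542·x − 16.564·y = -1605.059627
  -79.140·x − 59.702·y = 2877.934666
det = 97.542·-59.702 − -16.564·-79.140 = -7134.327444
x = (-1605.059627·-59.702 − -16.564·2877.934666) / -7134.327444 = -20.113372
y = (97.542·2877.934666 − -1605.059627·-79.140) / -7134.327444 = -21.543038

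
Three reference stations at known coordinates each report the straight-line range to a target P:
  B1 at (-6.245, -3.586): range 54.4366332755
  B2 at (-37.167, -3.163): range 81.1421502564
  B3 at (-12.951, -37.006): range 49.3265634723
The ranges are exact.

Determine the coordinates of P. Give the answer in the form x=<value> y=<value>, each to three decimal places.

x=36.374 y=-37.454

eq1: (x + 6.245)² + (y + 3.586)² = 54.4366332755²
eq2: (x + 37.167)² + (y + 3.163)² = 81.1421502564²
eq3: (x + 12.951)² + (y + 37.006)² = 49.3265634723²
eq2−eq1, eq2−eq3 (x²,y² cancel):
  61.844·x − 0.846·y = 2281.170469
  48.432·x − 67.686·y = 4296.720663
det = 61.844·-67.686 − -0.846·48.432 = -4144.999512
x = (2281.170469·-67.686 − -0.846·4296.720663) / -4144.999512 = 36.373534
y = (61.844·4296.720663 − 2281.170469·48.432) / -4144.999512 = -37.453501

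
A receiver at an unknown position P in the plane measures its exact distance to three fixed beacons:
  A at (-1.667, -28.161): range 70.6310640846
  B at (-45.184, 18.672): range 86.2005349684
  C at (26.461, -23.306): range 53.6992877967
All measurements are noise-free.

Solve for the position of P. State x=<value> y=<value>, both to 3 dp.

eq1: (x + 1.667)² + (y + 28.161)² = 70.6310640846²
eq2: (x + 45.184)² + (y − 18.672)² = 86.2005349684²
eq3: (x − 26.461)² + (y + 23.306)² = 53.6992877967²
eq1−eq2, eq1−eq3 (x²,y² cancel):
  -87.034·x + 93.666·y = -847.368385
  56.256·x + 9.710·y = 2552.667051
det = -87.034·9.710 − 93.666·56.256 = -6114.374636
x = (-847.368385·9.710 − 93.666·2552.667051) / -6114.374636 = 40.449935
y = (-87.034·2552.667051 − -847.368385·56.256) / -6114.374636 = 28.539185

x=40.450 y=28.539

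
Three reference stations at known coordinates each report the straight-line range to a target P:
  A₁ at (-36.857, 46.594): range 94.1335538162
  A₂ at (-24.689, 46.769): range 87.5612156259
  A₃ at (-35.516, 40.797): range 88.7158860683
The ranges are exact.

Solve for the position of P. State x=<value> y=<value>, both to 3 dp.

x=19.384 y=-28.892

eq1: (x + 36.857)² + (y − 46.594)² = 94.1335538162²
eq2: (x + 24.689)² + (y − 46.769)² = 87.5612156259²
eq3: (x + 35.516)² + (y − 40.797)² = 88.7158860683²
eq2−eq1, eq2−eq3 (x²,y² cancel):
  -24.336·x − 0.350·y = -461.606269
  -21.654·x − 11.944·y = -74.646576
det = -24.336·-11.944 − -0.350·-21.654 = 283.090284
x = (-461.606269·-11.944 − -0.350·-74.646576) / 283.090284 = 19.383565
y = (-24.336·-74.646576 − -461.606269·-21.654) / 283.090284 = -28.891924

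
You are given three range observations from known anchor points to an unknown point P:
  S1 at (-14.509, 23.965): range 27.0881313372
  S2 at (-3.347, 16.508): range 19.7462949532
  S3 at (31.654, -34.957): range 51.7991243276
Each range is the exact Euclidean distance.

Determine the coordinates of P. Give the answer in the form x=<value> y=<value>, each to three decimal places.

x=-8.712 y=-2.496

eq1: (x + 14.509)² + (y − 23.965)² = 27.0881313372²
eq2: (x + 3.347)² + (y − 16.508)² = 19.7462949532²
eq3: (x − 31.654)² + (y + 34.957)² = 51.7991243276²
eq1−eq2, eq1−eq3 (x²,y² cancel):
  22.324·x − 14.914·y = -157.265138
  92.326·x − 117.844·y = -510.247163
det = 22.324·-117.844 − -14.914·92.326 = -1253.799492
x = (-157.265138·-117.844 − -14.914·-510.247163) / -1253.799492 = -8.711861
y = (22.324·-510.247163 − -157.265138·92.326) / -1253.799492 = -2.495537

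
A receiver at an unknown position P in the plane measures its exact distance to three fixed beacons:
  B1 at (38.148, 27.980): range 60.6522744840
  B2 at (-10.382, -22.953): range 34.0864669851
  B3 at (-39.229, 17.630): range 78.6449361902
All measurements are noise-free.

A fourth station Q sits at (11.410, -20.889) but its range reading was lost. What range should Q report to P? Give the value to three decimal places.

15.043

eq1: (x − 38.148)² + (y − 27.980)² = 60.6522744840²
eq2: (x + 10.382)² + (y + 22.953)² = 34.0864669851²
eq3: (x + 39.229)² + (y − 17.630)² = 78.6449361902²
eq1−eq3, eq1−eq2 (x²,y² cancel):
  -154.754·x − 20.700·y = -2894.746551
  -97.060·x − 101.866·y = 913.286998
det = -154.754·-101.866 − -20.700·-97.060 = 13755.028964
x = (-2894.746551·-101.866 − -20.700·913.286998) / 13755.028964 = 22.812114
y = (-154.754·913.286998 − -2894.746551·-97.060) / 13755.028964 = -30.701420
|P − Q| = √((22.812114 − 11.410)² + (-30.701420 − -20.889)²) = 15.042998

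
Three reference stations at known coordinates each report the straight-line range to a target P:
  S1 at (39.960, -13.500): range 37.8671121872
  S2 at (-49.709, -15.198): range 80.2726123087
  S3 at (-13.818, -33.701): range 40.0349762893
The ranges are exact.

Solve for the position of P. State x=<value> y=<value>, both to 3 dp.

x=23.692 y=-47.694

eq1: (x − 39.960)² + (y + 13.500)² = 37.8671121872²
eq2: (x + 49.709)² + (y + 15.198)² = 80.2726123087²
eq3: (x + 13.818)² + (y + 33.701)² = 40.0349762893²
eq1−eq3, eq1−eq2 (x²,y² cancel):
  -107.556·x − 40.402·y = -621.238216
  -179.338·x − 3.396·y = -4086.861816
det = -107.556·-3.396 − -40.402·-179.338 = -6880.353700
x = (-621.238216·-3.396 − -40.402·-4086.861816) / -6880.353700 = 23.691757
y = (-107.556·-4086.861816 − -621.238216·-179.338) / -6880.353700 = -47.694480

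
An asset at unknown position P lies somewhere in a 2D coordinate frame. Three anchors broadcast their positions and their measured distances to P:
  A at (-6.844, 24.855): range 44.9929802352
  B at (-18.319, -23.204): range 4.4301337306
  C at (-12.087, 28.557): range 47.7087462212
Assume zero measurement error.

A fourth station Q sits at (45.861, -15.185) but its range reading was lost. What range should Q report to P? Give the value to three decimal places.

eq1: (x + 6.844)² + (y − 24.855)² = 44.9929802352²
eq2: (x + 18.319)² + (y + 23.204)² = 4.4301337306²
eq3: (x + 12.087)² + (y − 28.557)² = 47.7087462212²
eq2−eq3, eq2−eq1 (x²,y² cancel):
  12.464·x + 103.522·y = -2168.911940
  22.950·x + 96.118·y = -2214.142202
det = 12.464·96.118 − 103.522·22.950 = -1177.815148
x = (-2168.911940·96.118 − 103.522·-2214.142202) / -1177.815148 = -17.609683
y = (12.464·-2214.142202 − -2168.911940·22.950) / -1177.815148 = -18.831020
|P − Q| = √((-17.609683 − 45.861)² + (-18.831020 − -15.185)²) = 63.575318

63.575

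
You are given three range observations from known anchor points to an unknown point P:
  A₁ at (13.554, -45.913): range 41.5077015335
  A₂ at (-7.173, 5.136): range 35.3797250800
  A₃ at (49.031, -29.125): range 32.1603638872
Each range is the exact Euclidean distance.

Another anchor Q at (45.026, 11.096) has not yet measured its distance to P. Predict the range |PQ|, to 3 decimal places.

eq1: (x − 13.554)² + (y + 45.913)² = 41.5077015335²
eq2: (x + 7.173)² + (y − 5.136)² = 35.3797250800²
eq3: (x − 49.031)² + (y + 29.125)² = 32.1603638872²
eq1−eq2, eq1−eq3 (x²,y² cancel):
  -41.454·x + 102.098·y = -1742.719720
  70.954·x + 33.576·y = 1649.190382
det = -41.454·33.576 − 102.098·70.954 = -8636.120996
x = (-1742.719720·33.576 − 102.098·1649.190382) / -8636.120996 = 26.272513
y = (-41.454·1649.190382 − -1742.719720·70.954) / -8636.120996 = -6.401878
|P − Q| = √((26.272513 − 45.026)² + (-6.401878 − 11.096)²) = 25.648958

25.649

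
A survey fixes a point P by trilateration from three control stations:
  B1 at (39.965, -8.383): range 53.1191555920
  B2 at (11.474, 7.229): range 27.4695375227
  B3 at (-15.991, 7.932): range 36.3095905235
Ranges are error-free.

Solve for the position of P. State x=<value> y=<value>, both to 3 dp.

eq1: (x − 39.965)² + (y + 8.383)² = 53.1191555920²
eq2: (x − 11.474)² + (y − 7.229)² = 27.4695375227²
eq3: (x + 15.991)² + (y − 7.932)² = 36.3095905235²
eq2−eq3, eq2−eq1 (x²,y² cancel):
  -54.930·x + 1.406·y = -429.093284
  56.982·x − 31.224·y = -583.504402
det = -54.930·-31.224 − 1.406·56.982 = 1635.017628
x = (-429.093284·-31.224 − 1.406·-583.504402) / 1635.017628 = 8.696185
y = (-54.930·-583.504402 − -429.093284·56.982) / 1635.017628 = 34.557725

x=8.696 y=34.558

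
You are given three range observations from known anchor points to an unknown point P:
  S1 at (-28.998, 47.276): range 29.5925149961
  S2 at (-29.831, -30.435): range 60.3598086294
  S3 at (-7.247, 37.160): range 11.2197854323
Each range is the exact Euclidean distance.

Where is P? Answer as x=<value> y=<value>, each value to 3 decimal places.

x=-8.427 y=26.002

eq1: (x + 28.998)² + (y − 47.276)² = 29.5925149961²
eq2: (x + 29.831)² + (y + 30.435)² = 60.3598086294²
eq3: (x + 7.247)² + (y − 37.160)² = 11.2197854323²
eq2−eq1, eq2−eq3 (x²,y² cancel):
  1.666·x + 155.422·y = 4027.315948
  45.168·x + 135.190·y = 3134.629736
det = 1.666·135.190 − 155.422·45.168 = -6794.874356
x = (4027.315948·135.190 − 155.422·3134.629736) / -6794.874356 = -8.427296
y = (1.666·3134.629736 − 4027.315948·45.168) / -6794.874356 = 26.002470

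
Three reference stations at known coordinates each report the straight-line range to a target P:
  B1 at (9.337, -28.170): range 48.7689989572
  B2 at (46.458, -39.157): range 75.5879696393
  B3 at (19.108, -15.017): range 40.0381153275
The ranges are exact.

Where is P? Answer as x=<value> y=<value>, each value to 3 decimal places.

eq1: (x − 9.337)² + (y + 28.170)² = 48.7689989572²
eq2: (x − 46.458)² + (y + 39.157)² = 75.5879696393²
eq3: (x − 19.108)² + (y + 15.017)² = 40.0381153275²
eq1−eq2, eq1−eq3 (x²,y² cancel):
  74.242·x − 21.974·y = -524.237951
  19.542·x + 26.306·y = 485.262064
det = 74.242·26.306 − -21.974·19.542 = 2382.425960
x = (-524.237951·26.306 − -21.974·485.262064) / 2382.425960 = -1.312719
y = (74.242·485.262064 − -524.237951·19.542) / 2382.425960 = 19.422003

x=-1.313 y=19.422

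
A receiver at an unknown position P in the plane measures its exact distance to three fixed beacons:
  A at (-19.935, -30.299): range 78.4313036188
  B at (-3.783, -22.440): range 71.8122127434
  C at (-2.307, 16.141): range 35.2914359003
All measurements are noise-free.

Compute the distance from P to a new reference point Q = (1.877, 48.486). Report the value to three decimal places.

eq1: (x + 19.935)² + (y + 30.299)² = 78.4313036188²
eq2: (x + 3.783)² + (y + 22.440)² = 71.8122127434²
eq3: (x + 2.307)² + (y − 16.141)² = 35.2914359003²
eq3−eq1, eq3−eq2 (x²,y² cancel):
  -35.256·x − 92.880·y = -3856.404443
  -2.952·x − 77.162·y = -3659.497892
det = -35.256·-77.162 − -92.880·-2.952 = 2446.241712
x = (-3856.404443·-77.162 − -92.880·-3659.497892) / 2446.241712 = -17.302577
y = (-35.256·-3659.497892 − -3856.404443·-2.952) / 2446.241712 = 48.088115
|P − Q| = √((-17.302577 − 1.877)² + (48.088115 − 48.486)²) = 19.183703

19.184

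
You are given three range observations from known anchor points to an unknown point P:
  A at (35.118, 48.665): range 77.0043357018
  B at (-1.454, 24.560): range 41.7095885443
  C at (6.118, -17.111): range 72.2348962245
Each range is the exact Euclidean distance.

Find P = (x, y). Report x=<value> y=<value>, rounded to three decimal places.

eq1: (x − 35.118)² + (y − 48.665)² = 77.0043357018²
eq2: (x + 1.454)² + (y − 24.560)² = 41.7095885443²
eq3: (x − 6.118)² + (y + 17.111)² = 72.2348962245²
eq2−eq3, eq2−eq1 (x²,y² cancel):
  15.144·x − 83.342·y = -3753.281927
  73.144·x + 48.210·y = -1193.729507
det = 15.144·48.210 − -83.342·73.144 = 6826.059488
x = (-3753.281927·48.210 − -83.342·-1193.729507) / 6826.059488 = -41.082784
y = (15.144·-1193.729507 − -3753.281927·73.144) / 6826.059488 = 37.569584

x=-41.083 y=37.570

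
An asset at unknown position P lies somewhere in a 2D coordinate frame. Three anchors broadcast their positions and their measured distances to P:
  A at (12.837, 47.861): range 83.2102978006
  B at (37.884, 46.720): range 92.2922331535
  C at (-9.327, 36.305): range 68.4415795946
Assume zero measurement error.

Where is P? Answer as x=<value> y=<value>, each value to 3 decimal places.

x=-10.076 y=-32.132

eq1: (x − 12.837)² + (y − 47.861)² = 83.2102978006²
eq2: (x − 37.884)² + (y − 46.720)² = 92.2922331535²
eq3: (x + 9.327)² + (y − 36.305)² = 68.4415795946²
eq2−eq3, eq2−eq1 (x²,y² cancel):
  -94.422·x − 20.830·y = 1620.696581
  -50.094·x + 2.282·y = 431.410674
det = -94.422·2.282 − -20.830·-50.094 = -1258.929024
x = (1620.696581·2.282 − -20.830·431.410674) / -1258.929024 = -10.075798
y = (-94.422·431.410674 − 1620.696581·-50.094) / -1258.929024 = -32.132483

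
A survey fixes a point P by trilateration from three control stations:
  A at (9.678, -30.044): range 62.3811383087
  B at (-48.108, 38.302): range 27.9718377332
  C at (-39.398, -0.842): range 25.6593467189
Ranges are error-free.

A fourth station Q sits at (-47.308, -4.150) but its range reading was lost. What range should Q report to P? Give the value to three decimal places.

32.983

eq1: (x − 9.678)² + (y + 30.044)² = 62.3811383087²
eq2: (x + 48.108)² + (y − 38.302)² = 27.9718377332²
eq3: (x + 39.398)² + (y + 0.842)² = 25.6593467189²
eq3−eq2, eq3−eq1 (x²,y² cancel):
  -17.420·x + 78.288·y = 2104.489868
  98.152·x − 58.404·y = -3789.610091
det = -17.420·-58.404 − 78.288·98.152 = -6666.726096
x = (2104.489868·-58.404 − 78.288·-3789.610091) / -6666.726096 = -26.065323
y = (-17.420·-3789.610091 − 2104.489868·98.152) / -6666.726096 = 21.081544
|P − Q| = √((-26.065323 − -47.308)² + (21.081544 − -4.150)²) = 32.983059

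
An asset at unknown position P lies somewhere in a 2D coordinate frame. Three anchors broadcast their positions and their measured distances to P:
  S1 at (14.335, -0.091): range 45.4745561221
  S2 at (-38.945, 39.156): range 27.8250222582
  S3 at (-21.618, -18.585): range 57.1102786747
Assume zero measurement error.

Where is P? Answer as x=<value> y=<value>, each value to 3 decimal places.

x=-11.166 y=37.561

eq1: (x − 14.335)² + (y + 0.091)² = 45.4745561221²
eq2: (x + 38.945)² + (y − 39.156)² = 27.8250222582²
eq3: (x + 21.618)² + (y + 18.585)² = 57.1102786747²
eq2−eq3, eq2−eq1 (x²,y² cancel):
  34.654·x − 115.482·y = -4724.517279
  106.560·x − 78.494·y = -4138.108246
det = 34.654·-78.494 − -115.482·106.560 = 9585.630844
x = (-4724.517279·-78.494 − -115.482·-4138.108246) / 9585.630844 = -11.165750
y = (34.654·-4138.108246 − -4724.517279·106.560) / 9585.630844 = 37.560653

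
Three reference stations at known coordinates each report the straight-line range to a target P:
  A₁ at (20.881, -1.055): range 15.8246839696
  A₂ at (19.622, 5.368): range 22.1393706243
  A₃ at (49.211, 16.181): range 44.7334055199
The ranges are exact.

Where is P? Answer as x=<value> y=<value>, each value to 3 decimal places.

x=18.947 y=-16.761

eq1: (x − 20.881)² + (y + 1.055)² = 15.8246839696²
eq2: (x − 19.622)² + (y − 5.368)² = 22.1393706243²
eq3: (x − 49.211)² + (y − 16.181)² = 44.7334055199²
eq1−eq2, eq1−eq3 (x²,y² cancel):
  -2.518·x + 12.846·y = -263.021987
  56.660·x + 34.472·y = 495.761149
det = -2.518·34.472 − 12.846·56.660 = -814.654856
x = (-263.021987·34.472 − 12.846·495.761149) / -814.654856 = 18.947216
y = (-2.518·495.761149 − -263.021987·56.660) / -814.654856 = -16.761085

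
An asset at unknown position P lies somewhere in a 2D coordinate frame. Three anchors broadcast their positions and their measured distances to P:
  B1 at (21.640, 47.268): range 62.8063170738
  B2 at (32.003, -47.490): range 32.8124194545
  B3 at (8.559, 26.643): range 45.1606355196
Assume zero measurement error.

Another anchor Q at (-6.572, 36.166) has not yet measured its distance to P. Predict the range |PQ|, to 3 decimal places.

60.463

eq1: (x − 21.640)² + (y − 47.268)² = 62.8063170738²
eq2: (x − 32.003)² + (y + 47.490)² = 32.8124194545²
eq3: (x − 8.559)² + (y − 26.643)² = 45.1606355196²
eq3−eq2, eq3−eq1 (x²,y² cancel):
  46.888·x − 148.266·y = 3459.214309
  26.162·x + 41.250·y = 14.297030
det = 46.888·41.250 − -148.266·26.162 = 5813.065092
x = (3459.214309·41.250 − -148.266·14.297030) / 5813.065092 = 24.911531
y = (46.888·14.297030 − 3459.214309·26.162) / 5813.065092 = -15.453053
|P − Q| = √((24.911531 − -6.572)² + (-15.453053 − 36.166)²) = 60.462711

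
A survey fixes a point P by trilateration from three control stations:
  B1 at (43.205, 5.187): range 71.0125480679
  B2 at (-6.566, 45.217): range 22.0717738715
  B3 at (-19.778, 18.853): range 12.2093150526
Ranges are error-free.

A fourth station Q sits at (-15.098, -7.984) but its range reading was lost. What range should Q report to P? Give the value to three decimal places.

39.406

eq1: (x − 43.205)² + (y − 5.187)² = 71.0125480679²
eq2: (x + 6.566)² + (y − 45.217)² = 22.0717738715²
eq3: (x + 19.778)² + (y − 18.853)² = 12.2093150526²
eq3−eq2, eq3−eq1 (x²,y² cancel):
  26.424·x + 52.728·y = 1002.988724
  125.966·x − 27.332·y = -3746.742508
det = 26.424·-27.332 − 52.728·125.966 = -7364.156016
x = (1002.988724·-27.332 − 52.728·-3746.742508) / -7364.156016 = -23.104420
y = (26.424·-3746.742508 − 1002.988724·125.966) / -7364.156016 = 30.600438
|P − Q| = √((-23.104420 − -15.098)² + (30.600438 − -7.984)²) = 39.406365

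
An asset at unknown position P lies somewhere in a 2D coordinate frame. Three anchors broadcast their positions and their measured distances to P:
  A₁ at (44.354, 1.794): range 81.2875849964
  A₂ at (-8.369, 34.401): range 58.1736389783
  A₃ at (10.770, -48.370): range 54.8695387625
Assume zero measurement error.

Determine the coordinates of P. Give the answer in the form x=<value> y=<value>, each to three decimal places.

eq1: (x − 44.354)² + (y − 1.794)² = 81.2875849964²
eq2: (x + 8.369)² + (y − 34.401)² = 58.1736389783²
eq3: (x − 10.770)² + (y + 48.370)² = 54.8695387625²
eq3−eq1, eq3−eq2 (x²,y² cancel):
  67.168·x + 100.328·y = -4082.159239
  -38.278·x + 165.542·y = -1575.686826
det = 67.168·165.542 − 100.328·-38.278 = 14959.480240
x = (-4082.159239·165.542 − 100.328·-1575.686826) / 14959.480240 = -34.605701
y = (67.168·-1575.686826 − -4082.159239·-38.278) / 14959.480240 = -17.520169

x=-34.606 y=-17.520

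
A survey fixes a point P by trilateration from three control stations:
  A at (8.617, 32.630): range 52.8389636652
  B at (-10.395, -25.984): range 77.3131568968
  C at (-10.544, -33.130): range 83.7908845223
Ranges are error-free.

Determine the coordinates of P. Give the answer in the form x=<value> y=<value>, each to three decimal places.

x=-42.953 y=44.139

eq1: (x − 8.617)² + (y − 32.630)² = 52.8389636652²
eq2: (x + 10.395)² + (y + 25.984)² = 77.3131568968²
eq3: (x + 10.544)² + (y + 33.130)² = 83.7908845223²
eq3−eq1, eq3−eq2 (x²,y² cancel):
  38.322·x + 131.520·y = 4159.153001
  0.298·x + 14.292·y = 618.039545
det = 38.322·14.292 − 131.520·0.298 = 508.505064
x = (4159.153001·14.292 − 131.520·618.039545) / 508.505064 = -42.953252
y = (38.322·618.039545 − 4159.153001·0.298) / 508.505064 = 44.139352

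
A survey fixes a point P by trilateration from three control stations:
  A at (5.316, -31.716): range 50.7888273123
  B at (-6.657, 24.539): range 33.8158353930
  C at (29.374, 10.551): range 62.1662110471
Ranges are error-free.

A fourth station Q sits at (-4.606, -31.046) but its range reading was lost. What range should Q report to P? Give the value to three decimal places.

43.439

eq1: (x − 5.316)² + (y + 31.716)² = 50.7888273123²
eq2: (x + 6.657)² + (y − 24.539)² = 33.8158353930²
eq3: (x − 29.374)² + (y − 10.551)² = 62.1662110471²
eq3−eq1, eq3−eq2 (x²,y² cancel):
  -48.116·x − 84.534·y = 1345.141851
  -72.062·x + 27.976·y = 2393.449766
det = -48.116·27.976 − -84.534·-72.062 = -7437.782324
x = (1345.141851·27.976 − -84.534·2393.449766) / -7437.782324 = -32.262247
y = (-48.116·2393.449766 − 1345.141851·-72.062) / -7437.782324 = 2.450948
|P − Q| = √((-32.262247 − -4.606)² + (2.450948 − -31.046)²) = 43.438618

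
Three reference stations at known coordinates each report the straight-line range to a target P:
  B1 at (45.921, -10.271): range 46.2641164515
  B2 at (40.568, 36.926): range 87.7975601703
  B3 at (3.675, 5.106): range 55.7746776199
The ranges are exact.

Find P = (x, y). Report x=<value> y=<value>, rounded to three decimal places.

eq1: (x − 45.921)² + (y + 10.271)² = 46.2641164515²
eq2: (x − 40.568)² + (y − 36.926)² = 87.7975601703²
eq3: (x − 3.675)² + (y − 5.106)² = 55.7746776199²
eq3−eq1, eq3−eq2 (x²,y² cancel):
  84.492·x − 30.754·y = 3145.101014
  73.786·x + 63.640·y = -1627.881669
det = 84.492·63.640 − -30.754·73.786 = 7646.285524
x = (3145.101014·63.640 − -30.754·-1627.881669) / 7646.285524 = 19.629185
y = (84.492·-1627.881669 − 3145.101014·73.786) / 7646.285524 = -48.338164

x=19.629 y=-48.338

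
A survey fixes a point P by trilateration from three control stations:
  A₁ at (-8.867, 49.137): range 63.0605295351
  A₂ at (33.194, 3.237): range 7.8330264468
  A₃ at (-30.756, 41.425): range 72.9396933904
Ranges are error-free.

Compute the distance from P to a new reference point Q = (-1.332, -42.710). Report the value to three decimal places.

eq1: (x + 8.867)² + (y − 49.137)² = 63.0605295351²
eq2: (x − 33.194)² + (y − 3.237)² = 7.8330264468²
eq3: (x + 30.756)² + (y − 41.425)² = 72.9396933904²
eq2−eq3, eq2−eq1 (x²,y² cancel):
  -127.900·x + 76.376·y = -3709.200213
  -84.122·x + 91.800·y = -2534.525429
det = -127.900·91.800 − 76.376·-84.122 = -5316.318128
x = (-3709.200213·91.800 − 76.376·-2534.525429) / -5316.318128 = 27.637109
y = (-127.900·-2534.525429 − -3709.200213·-84.122) / -5316.318128 = -2.283622
|P − Q| = √((27.637109 − -1.332)² + (-2.283622 − -42.710)²) = 49.734307

49.734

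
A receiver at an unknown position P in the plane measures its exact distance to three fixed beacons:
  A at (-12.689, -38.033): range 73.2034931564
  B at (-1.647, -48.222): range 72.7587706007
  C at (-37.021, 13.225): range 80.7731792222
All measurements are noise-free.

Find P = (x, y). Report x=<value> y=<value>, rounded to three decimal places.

eq1: (x + 12.689)² + (y + 38.033)² = 73.2034931564²
eq2: (x + 1.647)² + (y + 48.222)² = 72.7587706007²
eq3: (x + 37.021)² + (y − 13.225)² = 80.7731792222²
eq1−eq3, eq1−eq2 (x²,y² cancel):
  -48.664·x + 102.516·y = -1227.619815
  22.084·x − 20.378·y = 785.466794
det = -48.664·-20.378 − 102.516·22.084 = -1272.288352
x = (-1227.619815·-20.378 − 102.516·785.466794) / -1272.288352 = 43.627278
y = (-48.664·785.466794 − -1227.619815·22.084) / -1272.288352 = 8.734812

x=43.627 y=8.735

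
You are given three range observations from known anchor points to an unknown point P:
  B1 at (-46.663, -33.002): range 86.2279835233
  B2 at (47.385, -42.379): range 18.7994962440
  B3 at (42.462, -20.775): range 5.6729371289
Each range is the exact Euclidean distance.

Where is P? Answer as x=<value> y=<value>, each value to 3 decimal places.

eq1: (x + 46.663)² + (y + 33.002)² = 86.2279835233²
eq2: (x − 47.385)² + (y + 42.379)² = 18.7994962440²
eq3: (x − 42.462)² + (y + 20.775)² = 5.6729371289²
eq1−eq3, eq1−eq2 (x²,y² cancel):
  178.250·x + 24.454·y = 6371.137423
  188.096·x − 18.754·y = 7856.594376
det = 178.250·-18.754 − 24.454·188.096 = -7942.600084
x = (6371.137423·-18.754 − 24.454·7856.594376) / -7942.600084 = 39.232678
y = (178.250·7856.594376 − 6371.137423·188.096) / -7942.600084 = -25.439086

x=39.233 y=-25.439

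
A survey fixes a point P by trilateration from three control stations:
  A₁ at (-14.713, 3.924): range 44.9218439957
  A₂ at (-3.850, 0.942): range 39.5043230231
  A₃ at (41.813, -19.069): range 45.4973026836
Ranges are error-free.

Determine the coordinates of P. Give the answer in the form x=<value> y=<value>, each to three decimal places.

x=0.586 y=-38.313

eq1: (x + 14.713)² + (y − 3.924)² = 44.9218439957²
eq2: (x + 3.850)² + (y − 0.942)² = 39.5043230231²
eq3: (x − 41.813)² + (y + 19.069)² = 45.4973026836²
eq2−eq1, eq2−eq3 (x²,y² cancel):
  -21.726·x + 5.964·y = -241.220249
  91.326·x − 40.022·y = 1586.830852
det = -21.726·-40.022 − 5.964·91.326 = 324.849708
x = (-241.220249·-40.022 − 5.964·1586.830852) / 324.849708 = 0.585679
y = (-21.726·1586.830852 − -241.220249·91.326) / 324.849708 = -38.312507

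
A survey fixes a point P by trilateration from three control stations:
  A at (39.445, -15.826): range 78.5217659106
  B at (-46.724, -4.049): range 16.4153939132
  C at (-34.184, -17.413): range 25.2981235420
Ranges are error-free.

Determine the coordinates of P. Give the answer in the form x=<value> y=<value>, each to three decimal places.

x=-35.421 y=7.855

eq1: (x − 39.445)² + (y + 15.826)² = 78.5217659106²
eq2: (x + 46.724)² + (y + 4.049)² = 16.4153939132²
eq3: (x + 34.184)² + (y + 17.413)² = 25.2981235420²
eq1−eq3, eq1−eq2 (x²,y² cancel):
  -147.258·x − 3.174·y = 5191.060791
  -172.338·x + 23.554·y = 6289.358840
det = -147.258·23.554 − -3.174·-172.338 = -4015.515744
x = (5191.060791·23.554 − -3.174·6289.358840) / -4015.515744 = -35.420773
y = (-147.258·6289.358840 − 5191.060791·-172.338) / -4015.515744 = 7.854874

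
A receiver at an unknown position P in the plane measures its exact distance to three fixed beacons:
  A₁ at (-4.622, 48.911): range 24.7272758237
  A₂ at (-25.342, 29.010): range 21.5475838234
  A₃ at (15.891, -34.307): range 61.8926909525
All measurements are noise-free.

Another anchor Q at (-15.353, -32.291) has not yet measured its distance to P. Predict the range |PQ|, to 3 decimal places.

57.540

eq1: (x + 4.622)² + (y − 48.911)² = 24.7272758237²
eq2: (x + 25.342)² + (y − 29.010)² = 21.5475838234²
eq3: (x − 15.891)² + (y + 34.307)² = 61.8926909525²
eq1−eq3, eq1−eq2 (x²,y² cancel):
  41.026·x − 166.436·y = -4203.421699
  -41.440·x − 39.802·y = -782.711940
det = 41.026·-39.802 − -166.436·-41.440 = -8530.024692
x = (-4203.421699·-39.802 − -166.436·-782.711940) / -8530.024692 = -4.341505
y = (41.026·-782.711940 − -4203.421699·-41.440) / -8530.024692 = 24.185315
|P − Q| = √((-4.341505 − -15.353)² + (24.185315 − -32.291)²) = 57.539788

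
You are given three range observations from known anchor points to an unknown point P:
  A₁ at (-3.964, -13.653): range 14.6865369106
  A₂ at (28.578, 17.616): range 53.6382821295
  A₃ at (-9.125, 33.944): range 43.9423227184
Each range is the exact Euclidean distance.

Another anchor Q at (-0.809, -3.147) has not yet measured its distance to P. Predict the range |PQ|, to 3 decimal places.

eq1: (x + 3.964)² + (y + 13.653)² = 14.6865369106²
eq2: (x − 28.578)² + (y − 17.616)² = 53.6382821295²
eq3: (x + 9.125)² + (y − 33.944)² = 43.9423227184²
eq3−eq2, eq3−eq1 (x²,y² cancel):
  75.406·x − 32.656·y = -1054.572805
  10.322·x − 95.194·y = 681.890303
det = 75.406·-95.194 − -32.656·10.322 = -6841.123532
x = (-1054.572805·-95.194 − -32.656·681.890303) / -6841.123532 = -17.929338
y = (75.406·681.890303 − -1054.572805·10.322) / -6841.123532 = -9.107264
|P − Q| = √((-17.929338 − -0.809)² + (-9.107264 − -3.147)²) = 18.128175

18.128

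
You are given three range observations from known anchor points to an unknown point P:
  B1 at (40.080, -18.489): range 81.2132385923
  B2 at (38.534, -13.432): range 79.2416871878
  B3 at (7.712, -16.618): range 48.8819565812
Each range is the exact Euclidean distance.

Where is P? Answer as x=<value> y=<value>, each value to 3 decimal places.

x=-40.590 y=-9.108

eq1: (x − 40.080)² + (y + 18.489)² = 81.2132385923²
eq2: (x − 38.534)² + (y + 13.432)² = 79.2416871878²
eq3: (x − 7.712)² + (y + 16.618)² = 48.8819565812²
eq1−eq2, eq1−eq3 (x²,y² cancel):
  -3.092·x + 10.114·y = 33.383393
  -64.736·x + 3.742·y = 2593.527790
det = -3.092·3.742 − 10.114·-64.736 = 643.169640
x = (33.383393·3.742 − 10.114·2593.527790) / 643.169640 = -40.589633
y = (-3.092·2593.527790 − 33.383393·-64.736) / 643.169640 = -9.108142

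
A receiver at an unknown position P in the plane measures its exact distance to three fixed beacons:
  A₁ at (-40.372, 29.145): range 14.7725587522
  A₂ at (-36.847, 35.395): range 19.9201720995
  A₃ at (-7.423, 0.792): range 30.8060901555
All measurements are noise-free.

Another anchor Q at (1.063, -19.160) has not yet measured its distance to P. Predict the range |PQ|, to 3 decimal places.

49.691

eq1: (x + 40.372)² + (y − 29.145)² = 14.7725587522²
eq2: (x + 36.847)² + (y − 35.395)² = 19.9201720995²
eq3: (x + 7.423)² + (y − 0.792)² = 30.8060901555²
eq3−eq2, eq3−eq1 (x²,y² cancel):
  -58.848·x + 69.206·y = 3106.981175
  -65.898·x + 56.706·y = 3154.387915
det = -58.848·56.706 − 69.206·-65.898 = 1223.502300
x = (3106.981175·56.706 − 69.206·3154.387915) / 1223.502300 = -34.424206
y = (-58.848·3154.387915 − 3106.981175·-65.898) / 1223.502300 = 15.622713
|P − Q| = √((-34.424206 − 1.063)² + (15.622713 − -19.160)²) = 49.690834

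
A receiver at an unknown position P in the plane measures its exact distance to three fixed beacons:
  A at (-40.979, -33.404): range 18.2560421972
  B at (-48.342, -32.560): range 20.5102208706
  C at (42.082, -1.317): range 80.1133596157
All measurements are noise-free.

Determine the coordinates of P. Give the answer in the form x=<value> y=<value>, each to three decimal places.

x=-36.739 y=-15.647

eq1: (x + 40.979)² + (y + 33.404)² = 18.2560421972²
eq2: (x + 48.342)² + (y + 32.560)² = 20.5102208706²
eq3: (x − 42.082)² + (y + 1.317)² = 80.1133596157²
eq1−eq3, eq1−eq2 (x²,y² cancel):
  166.122·x + 64.174·y = -7107.343756
  -14.726·x + 1.688·y = 514.610824
det = 166.122·1.688 − 64.174·-14.726 = 1225.440260
x = (-7107.343756·1.688 − 64.174·514.610824) / 1225.440260 = -36.739311
y = (166.122·514.610824 − -7107.343756·-14.726) / 1225.440260 = -15.647083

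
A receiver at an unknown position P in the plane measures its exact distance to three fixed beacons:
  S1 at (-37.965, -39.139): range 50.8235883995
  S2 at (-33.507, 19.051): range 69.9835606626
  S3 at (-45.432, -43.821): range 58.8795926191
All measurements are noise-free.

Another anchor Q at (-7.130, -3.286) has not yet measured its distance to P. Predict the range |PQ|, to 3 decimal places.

eq1: (x + 37.965)² + (y + 39.139)² = 50.8235883995²
eq2: (x + 33.507)² + (y − 19.051)² = 69.9835606626²
eq3: (x + 45.432)² + (y + 43.821)² = 58.8795926191²
eq1−eq2, eq1−eq3 (x²,y² cancel):
  8.916·x + 116.380·y = -3802.204521
  -14.934·x − 9.364·y = 127.374830
det = 8.916·-9.364 − 116.380·-14.934 = 1654.529496
x = (-3802.204521·-9.364 − 116.380·127.374830) / 1654.529496 = 12.559438
y = (8.916·127.374830 − -3802.204521·-14.934) / 1654.529496 = -33.632793
|P − Q| = √((12.559438 − -7.130)² + (-33.632793 − -3.286)²) = 36.174602

36.175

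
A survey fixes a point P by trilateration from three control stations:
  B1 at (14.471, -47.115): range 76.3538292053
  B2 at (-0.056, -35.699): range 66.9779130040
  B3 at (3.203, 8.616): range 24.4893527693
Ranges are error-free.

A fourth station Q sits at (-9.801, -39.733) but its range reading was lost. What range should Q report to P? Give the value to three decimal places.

73.775

eq1: (x − 14.471)² + (y + 47.115)² = 76.3538292053²
eq2: (x + 0.056)² + (y + 35.699)² = 66.9779130040²
eq3: (x − 3.203)² + (y − 8.616)² = 24.4893527693²
eq3−eq1, eq3−eq2 (x²,y² cancel):
  22.536·x − 111.462·y = -2885.440434
  -6.518·x − 88.630·y = -2696.385359
det = 22.536·-88.630 − -111.462·-6.518 = -2723.874996
x = (-2885.440434·-88.630 − -111.462·-2696.385359) / -2723.874996 = 16.450064
y = (22.536·-2696.385359 − -2885.440434·-6.518) / -2723.874996 = 29.213177
|P − Q| = √((16.450064 − -9.801)² + (29.213177 − -39.733)²) = 73.774614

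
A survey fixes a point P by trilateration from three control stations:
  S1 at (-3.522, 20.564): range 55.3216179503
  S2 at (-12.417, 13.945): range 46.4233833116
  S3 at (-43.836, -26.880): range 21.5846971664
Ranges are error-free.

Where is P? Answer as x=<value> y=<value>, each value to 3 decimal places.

x=-22.713 y=-31.322

eq1: (x + 3.522)² + (y − 20.564)² = 55.3216179503²
eq2: (x + 12.417)² + (y − 13.945)² = 46.4233833116²
eq3: (x + 43.836)² + (y + 26.880)² = 21.5846971664²
eq3−eq1, eq3−eq2 (x²,y² cancel):
  80.628·x + 94.888·y = -4803.428977
  62.838·x + 81.650·y = -3984.715748
det = 80.628·81.650 − 94.888·62.838 = 620.704056
x = (-4803.428977·81.650 − 94.888·-3984.715748) / 620.704056 = -22.713349
y = (80.628·-3984.715748 − -4803.428977·62.838) / 620.704056 = -31.322159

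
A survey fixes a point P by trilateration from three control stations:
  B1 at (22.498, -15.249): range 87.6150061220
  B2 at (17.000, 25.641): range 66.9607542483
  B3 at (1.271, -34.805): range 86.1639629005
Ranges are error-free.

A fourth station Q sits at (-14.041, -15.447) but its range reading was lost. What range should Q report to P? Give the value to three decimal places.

eq1: (x − 22.498)² + (y + 15.249)² = 87.6150061220²
eq2: (x − 17.000)² + (y − 25.641)² = 66.9607542483²
eq3: (x − 1.271)² + (y + 34.805)² = 86.1639629005²
eq2−eq1, eq2−eq3 (x²,y² cancel):
  10.996·x − 81.780·y = -3400.415564
  -31.458·x − 120.892·y = -2673.943308
det = 10.996·-120.892 − -81.780·-31.458 = -3901.963672
x = (-3400.415564·-120.892 − -81.780·-2673.943308) / -3901.963672 = -49.310545
y = (10.996·-2673.943308 − -3400.415564·-31.458) / -3901.963672 = 34.949827
|P − Q| = √((-49.310545 − -14.041)² + (34.949827 − -15.447)²) = 61.512445

61.512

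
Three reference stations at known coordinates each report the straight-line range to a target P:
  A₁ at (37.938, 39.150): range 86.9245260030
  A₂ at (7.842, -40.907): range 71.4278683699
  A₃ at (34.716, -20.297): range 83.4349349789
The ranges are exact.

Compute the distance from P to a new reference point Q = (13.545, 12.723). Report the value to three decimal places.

eq1: (x − 37.938)² + (y − 39.150)² = 86.9245260030²
eq2: (x − 7.842)² + (y + 40.907)² = 71.4278683699²
eq3: (x − 34.716)² + (y + 20.297)² = 83.4349349789²
eq3−eq2, eq3−eq1 (x²,y² cancel):
  -53.748·x − 41.220·y = 1977.158743
  6.444·x + 118.894·y = 760.360633
det = -53.748·118.894 − -41.220·6.444 = -6124.693032
x = (1977.158743·118.894 − -41.220·760.360633) / -6124.693032 = -43.498405
y = (-53.748·760.360633 − 1977.158743·6.444) / -6124.693032 = 8.752875
|P − Q| = √((-43.498405 − 13.545)² + (8.752875 − 12.723)²) = 57.181395

57.181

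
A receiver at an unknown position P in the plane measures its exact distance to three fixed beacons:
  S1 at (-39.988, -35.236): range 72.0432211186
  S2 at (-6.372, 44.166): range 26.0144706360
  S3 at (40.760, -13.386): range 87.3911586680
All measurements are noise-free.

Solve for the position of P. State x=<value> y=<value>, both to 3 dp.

x=-31.157 y=36.264

eq1: (x + 39.988)² + (y + 35.236)² = 72.0432211186²
eq2: (x + 6.372)² + (y − 44.166)² = 26.0144706360²
eq3: (x − 40.760)² + (y + 13.386)² = 87.3911586680²
eq2−eq1, eq2−eq3 (x²,y² cancel):
  -67.232·x − 158.804·y = -3664.095127
  94.264·x − 115.104·y = -7111.137275
det = -67.232·-115.104 − -158.804·94.264 = 22708.172384
x = (-3664.095127·-115.104 − -158.804·-7111.137275) / 22708.172384 = -31.157287
y = (-67.232·-7111.137275 − -3664.095127·94.264) / 22708.172384 = 36.263960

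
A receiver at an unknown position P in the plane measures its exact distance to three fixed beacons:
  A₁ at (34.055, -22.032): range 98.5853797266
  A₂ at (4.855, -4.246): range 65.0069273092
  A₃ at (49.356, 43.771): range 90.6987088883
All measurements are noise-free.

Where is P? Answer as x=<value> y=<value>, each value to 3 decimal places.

x=-41.315 y=41.517

eq1: (x − 34.055)² + (y + 22.032)² = 98.5853797266²
eq2: (x − 4.855)² + (y + 4.246)² = 65.0069273092²
eq3: (x − 49.356)² + (y − 43.771)² = 90.6987088883²
eq2−eq1, eq2−eq3 (x²,y² cancel):
  58.400·x − 35.572·y = -3889.623990
  89.002·x + 96.034·y = 309.960440
det = 58.400·96.034 − -35.572·89.002 = 8774.364744
x = (-3889.623990·96.034 − -35.572·309.960440) / 8774.364744 = -41.314699
y = (58.400·309.960440 − -3889.623990·89.002) / 8774.364744 = 41.517080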